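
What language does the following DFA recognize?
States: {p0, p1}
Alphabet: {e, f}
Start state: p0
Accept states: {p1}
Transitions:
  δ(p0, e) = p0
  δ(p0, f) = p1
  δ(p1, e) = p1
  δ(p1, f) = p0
Testing a few strings:
  'e' → reject
  'eee' → reject
  'ee' → reject
  'ff' → reject
State roles: p0=even number of f's so far; p1=odd number of f's so far
All strings over {e,f} with an odd number of f's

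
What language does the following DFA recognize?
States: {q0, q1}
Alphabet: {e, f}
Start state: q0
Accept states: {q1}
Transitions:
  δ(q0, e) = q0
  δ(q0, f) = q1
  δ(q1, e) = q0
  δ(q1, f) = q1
Testing a few strings:
  'f' → accept
  'e' → reject
  'eff' → accept
  'ee' → reject
State roles: q0=last symbol not f; q1=last symbol is f
All strings over {e,f} ending with f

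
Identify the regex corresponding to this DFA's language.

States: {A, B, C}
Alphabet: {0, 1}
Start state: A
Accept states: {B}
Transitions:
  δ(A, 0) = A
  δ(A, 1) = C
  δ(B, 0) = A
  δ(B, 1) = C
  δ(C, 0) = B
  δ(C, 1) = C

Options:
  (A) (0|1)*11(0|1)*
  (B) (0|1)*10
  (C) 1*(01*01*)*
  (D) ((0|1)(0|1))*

Check each option against the DFA on short strings; one disagreement eliminates an option:
  (A) (0|1)*11(0|1)*: on '10' the DFA goes A → C → B and accepts (B ∈ Accept), but the regex does not match it → eliminate
  (B) (0|1)*10: agrees with the DFA on every string of length ≤ 6
  (C) 1*(01*01*)*: on ε the DFA stays in A and rejects (A ∉ Accept), but the regex matches it → eliminate
  (D) ((0|1)(0|1))*: on ε the DFA stays in A and rejects (A ∉ Accept), but the regex matches it → eliminate
Only (B) is consistent with the DFA.
(B) (0|1)*10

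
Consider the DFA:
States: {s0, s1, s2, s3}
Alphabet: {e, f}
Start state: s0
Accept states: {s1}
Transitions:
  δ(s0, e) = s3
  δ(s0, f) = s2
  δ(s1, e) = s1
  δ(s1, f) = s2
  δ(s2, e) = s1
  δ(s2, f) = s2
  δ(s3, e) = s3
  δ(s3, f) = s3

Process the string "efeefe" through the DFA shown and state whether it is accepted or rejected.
Processing string "efeefe":
  s0 --e--> s3
  s3 --f--> s3
  s3 --e--> s3
  s3 --e--> s3
  s3 --f--> s3
  s3 --e--> s3
Final state: s3
Accept states: {s1}
No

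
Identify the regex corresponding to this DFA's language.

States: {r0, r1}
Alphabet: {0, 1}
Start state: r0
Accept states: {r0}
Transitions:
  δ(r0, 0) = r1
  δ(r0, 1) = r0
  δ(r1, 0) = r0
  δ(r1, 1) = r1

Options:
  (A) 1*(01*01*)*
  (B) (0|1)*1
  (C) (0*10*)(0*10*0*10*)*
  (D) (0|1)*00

Check each option against the DFA on short strings; one disagreement eliminates an option:
  (A) 1*(01*01*)*: agrees with the DFA on every string of length ≤ 6
  (B) (0|1)*1: on ε the DFA stays in r0 and accepts (r0 ∈ Accept), but the regex does not match it → eliminate
  (C) (0*10*)(0*10*0*10*)*: on ε the DFA stays in r0 and accepts (r0 ∈ Accept), but the regex does not match it → eliminate
  (D) (0|1)*00: on ε the DFA stays in r0 and accepts (r0 ∈ Accept), but the regex does not match it → eliminate
Only (A) is consistent with the DFA.
(A) 1*(01*01*)*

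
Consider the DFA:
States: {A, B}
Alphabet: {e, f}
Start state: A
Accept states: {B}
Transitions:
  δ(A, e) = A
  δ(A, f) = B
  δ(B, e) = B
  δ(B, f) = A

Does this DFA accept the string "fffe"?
Processing string "fffe":
  A --f--> B
  B --f--> A
  A --f--> B
  B --e--> B
Final state: B
Accept states: {B}
Yes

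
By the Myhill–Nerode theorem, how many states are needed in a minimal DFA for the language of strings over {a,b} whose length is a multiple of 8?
By Myhill–Nerode, count the distinguishable equivalence classes: 8 classes — one per residue of the length mod 8; class i is distinguished from class j by any string of length (8 − i) mod 8.
8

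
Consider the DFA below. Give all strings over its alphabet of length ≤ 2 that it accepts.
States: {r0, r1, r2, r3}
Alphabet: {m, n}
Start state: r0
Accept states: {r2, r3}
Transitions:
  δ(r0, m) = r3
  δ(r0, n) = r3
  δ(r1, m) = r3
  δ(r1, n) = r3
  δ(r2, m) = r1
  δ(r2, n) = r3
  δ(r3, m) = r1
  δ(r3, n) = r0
m, n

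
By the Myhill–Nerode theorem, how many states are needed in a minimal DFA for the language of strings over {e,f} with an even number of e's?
By Myhill–Nerode, count the distinguishable equivalence classes: two classes — parity of the count of e's.
2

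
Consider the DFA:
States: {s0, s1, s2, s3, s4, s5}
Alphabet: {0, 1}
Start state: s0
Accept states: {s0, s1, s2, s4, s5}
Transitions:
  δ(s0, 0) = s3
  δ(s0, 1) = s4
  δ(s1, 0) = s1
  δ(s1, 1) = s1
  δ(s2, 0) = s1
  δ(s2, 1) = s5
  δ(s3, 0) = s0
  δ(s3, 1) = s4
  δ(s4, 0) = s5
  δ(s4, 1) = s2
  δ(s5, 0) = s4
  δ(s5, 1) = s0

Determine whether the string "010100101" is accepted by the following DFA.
Processing string "010100101":
  s0 --0--> s3
  s3 --1--> s4
  s4 --0--> s5
  s5 --1--> s0
  s0 --0--> s3
  s3 --0--> s0
  s0 --1--> s4
  s4 --0--> s5
  s5 --1--> s0
Final state: s0
Accept states: {s0, s1, s2, s4, s5}
Yes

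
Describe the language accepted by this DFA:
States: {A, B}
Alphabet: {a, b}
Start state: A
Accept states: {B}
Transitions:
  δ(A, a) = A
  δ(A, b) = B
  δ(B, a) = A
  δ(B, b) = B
Testing a few strings:
  'ba' → reject
  'bab' → accept
  'bba' → reject
  'a' → reject
State roles: A=last symbol not b; B=last symbol is b
All strings over {a,b} ending with b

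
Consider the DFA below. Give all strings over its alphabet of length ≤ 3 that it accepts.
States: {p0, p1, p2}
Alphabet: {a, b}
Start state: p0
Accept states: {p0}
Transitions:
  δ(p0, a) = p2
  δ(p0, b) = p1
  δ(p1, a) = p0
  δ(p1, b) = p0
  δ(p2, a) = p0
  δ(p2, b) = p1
ε, aa, ba, bb, aba, abb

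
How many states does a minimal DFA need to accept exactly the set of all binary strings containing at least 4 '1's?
By Myhill–Nerode, count the distinguishable equivalence classes: 5 classes — having seen 0, 1, …, 3, or ≥4 copies of '1'; any two classes i < j (j ≤ 4) are distinguished by the string 1^(4−j), which takes class j to 4 copies (accepted) but leaves class i below 4 (rejected).
5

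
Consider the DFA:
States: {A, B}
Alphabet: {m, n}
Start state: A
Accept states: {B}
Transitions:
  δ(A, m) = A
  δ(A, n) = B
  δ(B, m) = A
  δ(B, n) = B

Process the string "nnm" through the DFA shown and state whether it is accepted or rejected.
Processing string "nnm":
  A --n--> B
  B --n--> B
  B --m--> A
Final state: A
Accept states: {B}
No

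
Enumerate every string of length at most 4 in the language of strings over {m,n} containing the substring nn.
nn, mnn, nnm, nnn, mmnn, mnnm, mnnn, nmnn, nnmm, nnmn, nnnm, nnnn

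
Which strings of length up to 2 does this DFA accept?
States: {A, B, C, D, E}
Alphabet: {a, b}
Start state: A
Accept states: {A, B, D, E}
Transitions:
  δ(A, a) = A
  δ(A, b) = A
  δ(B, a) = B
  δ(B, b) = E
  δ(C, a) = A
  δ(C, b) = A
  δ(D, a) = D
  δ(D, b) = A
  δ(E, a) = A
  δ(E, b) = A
ε, a, b, aa, ab, ba, bb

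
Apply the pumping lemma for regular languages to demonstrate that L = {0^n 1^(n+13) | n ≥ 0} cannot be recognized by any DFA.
Assume L is regular with pumping length p. Idea: pumping the 0-block breaks the fixed offset of 13.
Choose s = 0^p 1^(p+13) ∈ L. By the pumping lemma, s = xyz with |xy| ≤ p, |y| > 0, so y = 0^k with k ≥ 1. Then xy²z = 0^(p+k) 1^(p+13). For this to be in L we would need p+13 = (p+k)+13, i.e. k = 0, contradicting k ≥ 1. So xy²z ∉ L.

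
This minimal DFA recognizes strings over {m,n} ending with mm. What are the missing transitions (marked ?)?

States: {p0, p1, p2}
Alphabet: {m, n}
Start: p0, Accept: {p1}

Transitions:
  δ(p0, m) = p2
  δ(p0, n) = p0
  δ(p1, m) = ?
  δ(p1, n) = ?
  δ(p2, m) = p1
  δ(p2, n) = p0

From the language and accept set, identify what each state tracks — p0: last symbol not m; p1: two trailing m's; p2: one trailing m.
Each missing δ(q, a) is the state matching the new tracked value after reading a.
δ(p1, m) = p1; δ(p1, n) = p0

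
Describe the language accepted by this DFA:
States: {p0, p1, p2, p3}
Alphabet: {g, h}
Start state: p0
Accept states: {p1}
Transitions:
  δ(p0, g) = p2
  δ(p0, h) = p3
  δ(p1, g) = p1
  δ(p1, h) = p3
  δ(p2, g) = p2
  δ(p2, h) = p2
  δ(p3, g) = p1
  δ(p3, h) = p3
Testing a few strings:
  'gg' → reject
  'hg' → accept
  'hgg' → accept
  'ghgg' → reject
State roles: p0=no input read; p1=started with h, last symbol g; p2=started with g (dead); p3=started with h, last symbol h
All strings over {g,h} that start with h and end with g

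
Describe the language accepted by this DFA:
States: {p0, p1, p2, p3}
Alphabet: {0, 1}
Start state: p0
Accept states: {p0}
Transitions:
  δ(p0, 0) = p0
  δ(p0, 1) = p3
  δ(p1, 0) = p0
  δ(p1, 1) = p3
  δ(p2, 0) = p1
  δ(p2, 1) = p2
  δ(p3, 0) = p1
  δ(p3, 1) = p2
Testing a few strings:
  '10' → reject
  '1111' → reject
  '1' → reject
  '0101' → reject
State roles: p0=value ≡ 0 (mod 4); p1=value ≡ 2 (mod 4); p2=value ≡ 3 (mod 4); p3=value ≡ 1 (mod 4)
All binary strings representing a multiple of 4 (read in base 2; leading zeros allowed and ε counts as 0)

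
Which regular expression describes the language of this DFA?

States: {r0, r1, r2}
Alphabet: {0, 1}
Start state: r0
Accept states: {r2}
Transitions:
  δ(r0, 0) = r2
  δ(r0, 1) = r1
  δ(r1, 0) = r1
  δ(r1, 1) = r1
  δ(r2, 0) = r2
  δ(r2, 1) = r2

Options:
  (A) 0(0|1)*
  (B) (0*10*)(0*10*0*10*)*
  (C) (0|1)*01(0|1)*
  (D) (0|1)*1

Check each option against the DFA on short strings; one disagreement eliminates an option:
  (A) 0(0|1)*: agrees with the DFA on every string of length ≤ 6
  (B) (0*10*)(0*10*0*10*)*: on '0' the DFA goes r0 → r2 and accepts (r2 ∈ Accept), but the regex does not match it → eliminate
  (C) (0|1)*01(0|1)*: on '0' the DFA goes r0 → r2 and accepts (r2 ∈ Accept), but the regex does not match it → eliminate
  (D) (0|1)*1: on '0' the DFA goes r0 → r2 and accepts (r2 ∈ Accept), but the regex does not match it → eliminate
Only (A) is consistent with the DFA.
(A) 0(0|1)*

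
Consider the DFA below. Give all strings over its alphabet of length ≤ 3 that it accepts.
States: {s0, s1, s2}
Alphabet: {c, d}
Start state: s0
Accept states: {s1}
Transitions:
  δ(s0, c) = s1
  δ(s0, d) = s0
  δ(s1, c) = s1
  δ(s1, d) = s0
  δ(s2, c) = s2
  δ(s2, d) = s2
c, cc, dc, ccc, cdc, dcc, ddc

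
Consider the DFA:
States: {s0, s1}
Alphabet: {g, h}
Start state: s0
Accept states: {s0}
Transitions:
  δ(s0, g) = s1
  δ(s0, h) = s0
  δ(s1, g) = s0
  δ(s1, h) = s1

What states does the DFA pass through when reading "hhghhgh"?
read 'h': s0 → s0
  read 'h': s0 → s0
  read 'g': s0 → s1
  read 'h': s1 → s1
  read 'h': s1 → s1
  read 'g': s1 → s0
  read 'h': s0 → s0
s0 -> s0 -> s0 -> s1 -> s1 -> s1 -> s0 -> s0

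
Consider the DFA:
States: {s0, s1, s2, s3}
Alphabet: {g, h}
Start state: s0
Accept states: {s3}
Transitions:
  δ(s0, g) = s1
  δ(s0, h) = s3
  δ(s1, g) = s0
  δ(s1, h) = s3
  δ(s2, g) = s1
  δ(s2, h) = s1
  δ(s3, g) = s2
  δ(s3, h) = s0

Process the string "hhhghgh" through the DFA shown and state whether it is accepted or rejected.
Processing string "hhhghgh":
  s0 --h--> s3
  s3 --h--> s0
  s0 --h--> s3
  s3 --g--> s2
  s2 --h--> s1
  s1 --g--> s0
  s0 --h--> s3
Final state: s3
Accept states: {s3}
Yes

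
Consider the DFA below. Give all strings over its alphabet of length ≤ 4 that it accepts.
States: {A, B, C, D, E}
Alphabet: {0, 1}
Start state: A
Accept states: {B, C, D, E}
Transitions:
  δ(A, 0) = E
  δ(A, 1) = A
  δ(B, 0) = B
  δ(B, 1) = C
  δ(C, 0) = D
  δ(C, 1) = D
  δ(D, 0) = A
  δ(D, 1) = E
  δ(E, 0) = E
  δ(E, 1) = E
0, 00, 01, 10, 000, 001, 010, 011, 100, 101, 110, 0000, 0001, 0010, 0011, 0100, 0101, 0110, 0111, 1000, 1001, 1010, 1011, 1100, 1101, 1110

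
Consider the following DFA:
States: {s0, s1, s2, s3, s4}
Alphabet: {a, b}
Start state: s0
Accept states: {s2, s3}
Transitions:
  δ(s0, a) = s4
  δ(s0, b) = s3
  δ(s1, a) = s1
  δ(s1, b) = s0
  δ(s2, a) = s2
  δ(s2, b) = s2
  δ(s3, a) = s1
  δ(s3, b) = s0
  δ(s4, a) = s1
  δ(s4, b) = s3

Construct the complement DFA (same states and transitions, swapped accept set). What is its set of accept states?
Complement accept states = All states \ Original accept states
= {s0, s1, s2, s3, s4} \ {s2, s3}
{s0, s1, s4}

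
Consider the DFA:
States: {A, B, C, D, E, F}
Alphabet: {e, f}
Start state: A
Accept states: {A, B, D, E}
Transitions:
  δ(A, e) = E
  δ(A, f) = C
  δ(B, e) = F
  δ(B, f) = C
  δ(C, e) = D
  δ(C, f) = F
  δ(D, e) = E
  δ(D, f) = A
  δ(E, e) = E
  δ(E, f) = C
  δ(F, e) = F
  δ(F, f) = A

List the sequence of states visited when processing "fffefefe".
read 'f': A → C
  read 'f': C → F
  read 'f': F → A
  read 'e': A → E
  read 'f': E → C
  read 'e': C → D
  read 'f': D → A
  read 'e': A → E
A -> C -> F -> A -> E -> C -> D -> A -> E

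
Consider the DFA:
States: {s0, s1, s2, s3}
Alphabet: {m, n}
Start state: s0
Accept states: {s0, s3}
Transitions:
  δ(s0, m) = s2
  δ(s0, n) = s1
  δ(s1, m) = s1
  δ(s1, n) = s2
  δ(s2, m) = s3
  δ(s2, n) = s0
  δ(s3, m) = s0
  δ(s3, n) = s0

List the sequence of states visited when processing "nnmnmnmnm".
read 'n': s0 → s1
  read 'n': s1 → s2
  read 'm': s2 → s3
  read 'n': s3 → s0
  read 'm': s0 → s2
  read 'n': s2 → s0
  read 'm': s0 → s2
  read 'n': s2 → s0
  read 'm': s0 → s2
s0 -> s1 -> s2 -> s3 -> s0 -> s2 -> s0 -> s2 -> s0 -> s2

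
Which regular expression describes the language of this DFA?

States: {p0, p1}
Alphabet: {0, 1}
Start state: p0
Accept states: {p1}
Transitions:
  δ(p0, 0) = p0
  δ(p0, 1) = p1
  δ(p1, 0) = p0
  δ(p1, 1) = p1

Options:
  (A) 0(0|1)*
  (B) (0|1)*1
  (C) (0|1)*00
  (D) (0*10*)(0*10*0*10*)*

Check each option against the DFA on short strings; one disagreement eliminates an option:
  (A) 0(0|1)*: on '0' the DFA goes p0 → p0 and rejects (p0 ∉ Accept), but the regex matches it → eliminate
  (B) (0|1)*1: agrees with the DFA on every string of length ≤ 6
  (C) (0|1)*00: on '1' the DFA goes p0 → p1 and accepts (p1 ∈ Accept), but the regex does not match it → eliminate
  (D) (0*10*)(0*10*0*10*)*: on '10' the DFA goes p0 → p1 → p0 and rejects (p0 ∉ Accept), but the regex matches it → eliminate
Only (B) is consistent with the DFA.
(B) (0|1)*1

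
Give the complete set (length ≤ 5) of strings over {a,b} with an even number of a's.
ε, b, aa, bb, aab, aba, baa, bbb, aaaa, aabb, abab, abba, baab, baba, bbaa, bbbb, aaaab, aaaba, aabaa, aabbb, abaaa, ababb, abbab, abbba, baaaa, baabb, babab, babba, bbaab, bbaba, bbbaa, bbbbb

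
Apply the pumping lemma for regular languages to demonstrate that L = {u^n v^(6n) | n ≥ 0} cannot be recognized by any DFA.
Assume L is regular with pumping length p. Idea: pumping the u-block breaks the 1:6 ratio.
Choose s = u^p v^(6p) (length 7p ≥ p). By the pumping lemma, s = xyz with |xy| ≤ p, |y| > 0, so y = u^k with k ≥ 1. Then xy²z = u^(p+k) v^(6p). For this to be in L we would need 6p = 6(p+k), i.e. 6k = 0, contradicting k ≥ 1. So xy²z ∉ L.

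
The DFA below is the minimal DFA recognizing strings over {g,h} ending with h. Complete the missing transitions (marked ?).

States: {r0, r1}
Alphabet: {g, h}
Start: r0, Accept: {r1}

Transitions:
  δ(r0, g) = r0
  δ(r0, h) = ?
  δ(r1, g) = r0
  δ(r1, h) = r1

From the language and accept set, identify what each state tracks — r0: last symbol not h; r1: last symbol is h.
Each missing δ(q, a) is the state matching the new tracked value after reading a.
δ(r0, h) = r1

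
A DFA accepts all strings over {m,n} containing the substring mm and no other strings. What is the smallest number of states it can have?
By Myhill–Nerode, count the distinguishable equivalence classes: 3 classes — one per longest suffix of the input that is a prefix of 'mm' (lengths 0 through 1), plus an absorbing 'already seen mm' class.
3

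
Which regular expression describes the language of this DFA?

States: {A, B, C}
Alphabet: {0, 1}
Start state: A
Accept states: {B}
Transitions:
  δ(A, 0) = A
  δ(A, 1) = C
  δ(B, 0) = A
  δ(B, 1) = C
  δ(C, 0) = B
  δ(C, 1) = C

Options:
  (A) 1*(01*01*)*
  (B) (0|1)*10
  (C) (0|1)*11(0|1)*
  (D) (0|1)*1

Check each option against the DFA on short strings; one disagreement eliminates an option:
  (A) 1*(01*01*)*: on ε the DFA stays in A and rejects (A ∉ Accept), but the regex matches it → eliminate
  (B) (0|1)*10: agrees with the DFA on every string of length ≤ 6
  (C) (0|1)*11(0|1)*: on '10' the DFA goes A → C → B and accepts (B ∈ Accept), but the regex does not match it → eliminate
  (D) (0|1)*1: on '1' the DFA goes A → C and rejects (C ∉ Accept), but the regex matches it → eliminate
Only (B) is consistent with the DFA.
(B) (0|1)*10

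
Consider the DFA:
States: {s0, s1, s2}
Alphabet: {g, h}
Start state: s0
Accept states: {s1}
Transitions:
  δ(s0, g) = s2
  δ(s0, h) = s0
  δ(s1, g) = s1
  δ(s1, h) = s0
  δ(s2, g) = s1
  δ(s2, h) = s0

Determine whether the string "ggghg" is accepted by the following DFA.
Processing string "ggghg":
  s0 --g--> s2
  s2 --g--> s1
  s1 --g--> s1
  s1 --h--> s0
  s0 --g--> s2
Final state: s2
Accept states: {s1}
No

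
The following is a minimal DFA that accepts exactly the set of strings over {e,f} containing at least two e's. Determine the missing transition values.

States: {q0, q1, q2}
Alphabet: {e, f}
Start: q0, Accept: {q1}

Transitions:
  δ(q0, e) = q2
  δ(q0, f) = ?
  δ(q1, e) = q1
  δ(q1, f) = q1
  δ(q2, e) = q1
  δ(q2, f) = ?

From the language and accept set, identify what each state tracks — q0: zero e's seen; q1: ≥ two e's seen; q2: one e seen.
Each missing δ(q, a) is the state matching the new tracked value after reading a.
δ(q0, f) = q0; δ(q2, f) = q2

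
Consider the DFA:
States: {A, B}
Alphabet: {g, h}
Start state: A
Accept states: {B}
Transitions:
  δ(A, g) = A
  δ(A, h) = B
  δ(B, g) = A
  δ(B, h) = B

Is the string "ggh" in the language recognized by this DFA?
Processing string "ggh":
  A --g--> A
  A --g--> A
  A --h--> B
Final state: B
Accept states: {B}
Yes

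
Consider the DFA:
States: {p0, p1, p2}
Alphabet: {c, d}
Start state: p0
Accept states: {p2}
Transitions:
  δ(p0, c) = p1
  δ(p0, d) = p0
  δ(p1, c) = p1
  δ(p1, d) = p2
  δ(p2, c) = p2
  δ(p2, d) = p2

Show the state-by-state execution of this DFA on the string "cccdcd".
read 'c': p0 → p1
  read 'c': p1 → p1
  read 'c': p1 → p1
  read 'd': p1 → p2
  read 'c': p2 → p2
  read 'd': p2 → p2
p0 -> p1 -> p1 -> p1 -> p2 -> p2 -> p2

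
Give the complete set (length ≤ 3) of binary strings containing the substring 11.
11, 011, 110, 111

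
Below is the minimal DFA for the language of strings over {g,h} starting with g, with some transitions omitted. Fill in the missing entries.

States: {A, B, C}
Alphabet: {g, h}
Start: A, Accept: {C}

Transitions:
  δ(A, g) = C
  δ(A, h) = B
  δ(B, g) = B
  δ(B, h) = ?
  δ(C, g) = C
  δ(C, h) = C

From the language and accept set, identify what each state tracks — A: no input read; B: started with h (dead); C: started with g.
Each missing δ(q, a) is the state matching the new tracked value after reading a.
δ(B, h) = B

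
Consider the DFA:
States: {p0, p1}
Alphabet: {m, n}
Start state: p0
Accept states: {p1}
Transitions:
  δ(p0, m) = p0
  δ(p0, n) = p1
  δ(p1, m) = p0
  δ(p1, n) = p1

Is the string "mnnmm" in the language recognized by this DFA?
Processing string "mnnmm":
  p0 --m--> p0
  p0 --n--> p1
  p1 --n--> p1
  p1 --m--> p0
  p0 --m--> p0
Final state: p0
Accept states: {p1}
No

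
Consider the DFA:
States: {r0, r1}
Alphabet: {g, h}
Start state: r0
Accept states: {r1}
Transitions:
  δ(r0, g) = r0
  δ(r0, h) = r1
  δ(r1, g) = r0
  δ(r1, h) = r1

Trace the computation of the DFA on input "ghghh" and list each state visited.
read 'g': r0 → r0
  read 'h': r0 → r1
  read 'g': r1 → r0
  read 'h': r0 → r1
  read 'h': r1 → r1
r0 -> r0 -> r1 -> r0 -> r1 -> r1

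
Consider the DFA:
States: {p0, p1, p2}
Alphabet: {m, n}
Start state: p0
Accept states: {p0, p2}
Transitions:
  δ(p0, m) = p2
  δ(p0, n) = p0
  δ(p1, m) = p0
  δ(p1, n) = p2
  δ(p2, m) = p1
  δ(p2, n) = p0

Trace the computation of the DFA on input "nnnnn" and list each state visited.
read 'n': p0 → p0
  read 'n': p0 → p0
  read 'n': p0 → p0
  read 'n': p0 → p0
  read 'n': p0 → p0
p0 -> p0 -> p0 -> p0 -> p0 -> p0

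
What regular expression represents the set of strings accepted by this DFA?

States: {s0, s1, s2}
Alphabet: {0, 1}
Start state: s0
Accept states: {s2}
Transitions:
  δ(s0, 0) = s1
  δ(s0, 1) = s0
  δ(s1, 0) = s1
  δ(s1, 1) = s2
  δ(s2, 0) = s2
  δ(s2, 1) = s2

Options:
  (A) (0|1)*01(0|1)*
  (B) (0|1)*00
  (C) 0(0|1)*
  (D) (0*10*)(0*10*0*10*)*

Check each option against the DFA on short strings; one disagreement eliminates an option:
  (A) (0|1)*01(0|1)*: agrees with the DFA on every string of length ≤ 6
  (B) (0|1)*00: on '00' the DFA goes s0 → s1 → s1 and rejects (s1 ∉ Accept), but the regex matches it → eliminate
  (C) 0(0|1)*: on '0' the DFA goes s0 → s1 and rejects (s1 ∉ Accept), but the regex matches it → eliminate
  (D) (0*10*)(0*10*0*10*)*: on '1' the DFA goes s0 → s0 and rejects (s0 ∉ Accept), but the regex matches it → eliminate
Only (A) is consistent with the DFA.
(A) (0|1)*01(0|1)*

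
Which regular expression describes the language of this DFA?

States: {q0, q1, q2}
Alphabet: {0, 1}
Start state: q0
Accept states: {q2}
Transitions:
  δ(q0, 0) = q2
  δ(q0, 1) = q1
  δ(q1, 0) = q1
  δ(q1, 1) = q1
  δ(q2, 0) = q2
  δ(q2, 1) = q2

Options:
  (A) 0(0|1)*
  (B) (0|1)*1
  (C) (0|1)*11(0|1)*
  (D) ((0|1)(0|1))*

Check each option against the DFA on short strings; one disagreement eliminates an option:
  (A) 0(0|1)*: agrees with the DFA on every string of length ≤ 6
  (B) (0|1)*1: on '0' the DFA goes q0 → q2 and accepts (q2 ∈ Accept), but the regex does not match it → eliminate
  (C) (0|1)*11(0|1)*: on '0' the DFA goes q0 → q2 and accepts (q2 ∈ Accept), but the regex does not match it → eliminate
  (D) ((0|1)(0|1))*: on ε the DFA stays in q0 and rejects (q0 ∉ Accept), but the regex matches it → eliminate
Only (A) is consistent with the DFA.
(A) 0(0|1)*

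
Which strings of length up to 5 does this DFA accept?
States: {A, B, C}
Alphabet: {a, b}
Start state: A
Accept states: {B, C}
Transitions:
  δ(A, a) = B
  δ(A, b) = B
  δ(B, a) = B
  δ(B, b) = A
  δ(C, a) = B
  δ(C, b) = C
a, b, aa, ba, aaa, aba, abb, baa, bba, bbb, aaaa, aaba, aabb, abaa, abba, baaa, baba, babb, bbaa, bbba, aaaaa, aaaba, aaabb, aabaa, aabba, abaaa, ababa, ababb, abbaa, abbba, abbbb, baaaa, baaba, baabb, babaa, babba, bbaaa, bbaba, bbabb, bbbaa, bbbba, bbbbb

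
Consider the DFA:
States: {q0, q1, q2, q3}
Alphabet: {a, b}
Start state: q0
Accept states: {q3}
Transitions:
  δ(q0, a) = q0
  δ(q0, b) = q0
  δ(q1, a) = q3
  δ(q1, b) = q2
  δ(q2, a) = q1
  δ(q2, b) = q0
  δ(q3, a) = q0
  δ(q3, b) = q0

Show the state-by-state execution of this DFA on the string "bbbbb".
read 'b': q0 → q0
  read 'b': q0 → q0
  read 'b': q0 → q0
  read 'b': q0 → q0
  read 'b': q0 → q0
q0 -> q0 -> q0 -> q0 -> q0 -> q0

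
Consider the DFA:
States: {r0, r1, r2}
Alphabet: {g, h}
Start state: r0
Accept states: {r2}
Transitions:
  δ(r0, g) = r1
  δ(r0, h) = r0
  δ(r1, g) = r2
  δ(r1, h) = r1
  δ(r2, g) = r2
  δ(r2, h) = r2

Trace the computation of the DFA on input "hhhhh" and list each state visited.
read 'h': r0 → r0
  read 'h': r0 → r0
  read 'h': r0 → r0
  read 'h': r0 → r0
  read 'h': r0 → r0
r0 -> r0 -> r0 -> r0 -> r0 -> r0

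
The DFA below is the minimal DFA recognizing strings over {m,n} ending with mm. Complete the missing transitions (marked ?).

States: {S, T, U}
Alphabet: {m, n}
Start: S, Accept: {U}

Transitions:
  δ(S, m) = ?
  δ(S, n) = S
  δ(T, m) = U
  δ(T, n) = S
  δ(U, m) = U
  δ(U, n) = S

From the language and accept set, identify what each state tracks — S: last symbol not m; T: one trailing m; U: two trailing m's.
Each missing δ(q, a) is the state matching the new tracked value after reading a.
δ(S, m) = T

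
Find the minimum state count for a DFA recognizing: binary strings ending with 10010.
By Myhill–Nerode, count the distinguishable equivalence classes: 6 classes — one per longest suffix of the input that is a prefix of '10010' (lengths 0 through 5); only the length-5 class is accepting.
6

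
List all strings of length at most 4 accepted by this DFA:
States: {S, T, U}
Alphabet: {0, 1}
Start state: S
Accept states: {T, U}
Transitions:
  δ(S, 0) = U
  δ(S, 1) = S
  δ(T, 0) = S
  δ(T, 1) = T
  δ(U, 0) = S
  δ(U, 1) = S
0, 10, 000, 010, 110, 0010, 0110, 1000, 1010, 1110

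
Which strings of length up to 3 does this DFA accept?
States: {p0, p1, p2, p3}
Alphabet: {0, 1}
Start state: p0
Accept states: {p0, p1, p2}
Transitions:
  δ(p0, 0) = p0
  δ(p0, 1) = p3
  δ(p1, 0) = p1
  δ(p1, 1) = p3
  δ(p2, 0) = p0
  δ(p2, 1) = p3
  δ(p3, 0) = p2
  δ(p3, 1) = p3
ε, 0, 00, 10, 000, 010, 100, 110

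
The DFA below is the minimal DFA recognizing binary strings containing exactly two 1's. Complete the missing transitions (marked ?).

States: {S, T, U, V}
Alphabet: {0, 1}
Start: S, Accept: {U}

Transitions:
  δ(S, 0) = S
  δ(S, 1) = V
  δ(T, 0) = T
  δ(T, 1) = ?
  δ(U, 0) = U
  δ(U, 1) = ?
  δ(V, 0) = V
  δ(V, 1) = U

From the language and accept set, identify what each state tracks — S: zero 1's; T: ≥ three 1's (dead); U: two 1's; V: one 1.
Each missing δ(q, a) is the state matching the new tracked value after reading a.
δ(T, 1) = T; δ(U, 1) = T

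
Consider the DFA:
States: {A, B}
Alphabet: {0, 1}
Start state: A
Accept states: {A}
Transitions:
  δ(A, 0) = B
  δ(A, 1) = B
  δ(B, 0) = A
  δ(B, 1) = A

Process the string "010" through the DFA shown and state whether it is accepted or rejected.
Processing string "010":
  A --0--> B
  B --1--> A
  A --0--> B
Final state: B
Accept states: {A}
No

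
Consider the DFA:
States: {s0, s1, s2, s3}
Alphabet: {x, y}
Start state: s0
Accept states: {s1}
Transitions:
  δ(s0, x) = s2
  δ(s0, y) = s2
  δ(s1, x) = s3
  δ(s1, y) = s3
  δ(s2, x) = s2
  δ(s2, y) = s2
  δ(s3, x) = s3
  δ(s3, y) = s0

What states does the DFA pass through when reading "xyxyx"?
read 'x': s0 → s2
  read 'y': s2 → s2
  read 'x': s2 → s2
  read 'y': s2 → s2
  read 'x': s2 → s2
s0 -> s2 -> s2 -> s2 -> s2 -> s2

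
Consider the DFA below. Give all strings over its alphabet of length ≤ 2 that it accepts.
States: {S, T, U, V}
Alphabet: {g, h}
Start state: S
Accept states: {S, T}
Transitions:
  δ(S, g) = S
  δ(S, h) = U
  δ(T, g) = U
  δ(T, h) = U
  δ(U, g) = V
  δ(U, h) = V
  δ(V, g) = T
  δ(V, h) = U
ε, g, gg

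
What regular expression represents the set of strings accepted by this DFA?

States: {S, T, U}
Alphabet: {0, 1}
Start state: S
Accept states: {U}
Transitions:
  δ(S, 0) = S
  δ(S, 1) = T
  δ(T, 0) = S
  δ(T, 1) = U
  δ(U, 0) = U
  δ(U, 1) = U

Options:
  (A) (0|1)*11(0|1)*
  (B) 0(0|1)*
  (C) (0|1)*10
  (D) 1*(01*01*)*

Check each option against the DFA on short strings; one disagreement eliminates an option:
  (A) (0|1)*11(0|1)*: agrees with the DFA on every string of length ≤ 6
  (B) 0(0|1)*: on '0' the DFA goes S → S and rejects (S ∉ Accept), but the regex matches it → eliminate
  (C) (0|1)*10: on '10' the DFA goes S → T → S and rejects (S ∉ Accept), but the regex matches it → eliminate
  (D) 1*(01*01*)*: on ε the DFA stays in S and rejects (S ∉ Accept), but the regex matches it → eliminate
Only (A) is consistent with the DFA.
(A) (0|1)*11(0|1)*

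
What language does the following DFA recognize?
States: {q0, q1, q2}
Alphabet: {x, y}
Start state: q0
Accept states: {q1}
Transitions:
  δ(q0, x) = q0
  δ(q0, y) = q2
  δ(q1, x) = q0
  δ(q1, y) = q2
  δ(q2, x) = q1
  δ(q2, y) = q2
Testing a few strings:
  'x' → reject
  'xy' → reject
  'y' → reject
  'xxxy' → reject
State roles: q0=no suffix match; q1=suffix is yx; q2=one trailing y
All strings over {x,y} ending with yx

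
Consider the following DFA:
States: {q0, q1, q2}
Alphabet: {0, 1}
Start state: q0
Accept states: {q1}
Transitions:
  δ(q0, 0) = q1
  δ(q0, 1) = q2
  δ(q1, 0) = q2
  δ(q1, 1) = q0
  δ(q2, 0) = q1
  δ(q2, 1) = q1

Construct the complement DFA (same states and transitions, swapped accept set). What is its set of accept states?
Complement accept states = All states \ Original accept states
= {q0, q1, q2} \ {q1}
{q0, q2}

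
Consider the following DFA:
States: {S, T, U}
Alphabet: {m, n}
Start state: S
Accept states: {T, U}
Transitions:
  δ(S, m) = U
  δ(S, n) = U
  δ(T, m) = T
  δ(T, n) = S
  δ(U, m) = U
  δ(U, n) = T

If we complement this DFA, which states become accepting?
Complement accept states = All states \ Original accept states
= {S, T, U} \ {T, U}
{S}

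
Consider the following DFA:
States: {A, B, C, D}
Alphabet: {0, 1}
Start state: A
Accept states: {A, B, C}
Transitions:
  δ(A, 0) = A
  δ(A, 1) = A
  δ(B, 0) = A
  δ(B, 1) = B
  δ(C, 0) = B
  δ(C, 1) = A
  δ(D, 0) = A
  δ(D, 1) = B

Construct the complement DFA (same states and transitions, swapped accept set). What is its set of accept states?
Complement accept states = All states \ Original accept states
= {A, B, C, D} \ {A, B, C}
{D}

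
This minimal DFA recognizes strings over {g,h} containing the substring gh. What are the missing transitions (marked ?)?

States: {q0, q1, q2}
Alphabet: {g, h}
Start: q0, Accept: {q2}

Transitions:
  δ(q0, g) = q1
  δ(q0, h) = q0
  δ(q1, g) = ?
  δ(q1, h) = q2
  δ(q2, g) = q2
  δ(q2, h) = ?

From the language and accept set, identify what each state tracks — q0: no g seen yet; q1: seen a g, waiting for h; q2: substring gh seen.
Each missing δ(q, a) is the state matching the new tracked value after reading a.
δ(q1, g) = q1; δ(q2, h) = q2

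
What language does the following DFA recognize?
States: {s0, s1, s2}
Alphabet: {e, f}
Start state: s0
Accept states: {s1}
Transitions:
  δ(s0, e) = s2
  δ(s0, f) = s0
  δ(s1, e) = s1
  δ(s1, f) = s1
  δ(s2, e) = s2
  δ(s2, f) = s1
Testing a few strings:
  'eefe' → accept
  'fff' → reject
  'e' → reject
  'efe' → accept
State roles: s0=no e seen yet; s1=substring ef seen; s2=seen a e, waiting for f
All strings over {e,f} containing the substring ef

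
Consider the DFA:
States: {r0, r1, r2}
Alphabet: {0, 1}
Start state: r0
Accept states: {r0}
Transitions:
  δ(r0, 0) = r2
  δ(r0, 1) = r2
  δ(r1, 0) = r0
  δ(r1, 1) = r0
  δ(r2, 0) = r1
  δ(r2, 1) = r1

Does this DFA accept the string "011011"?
Processing string "011011":
  r0 --0--> r2
  r2 --1--> r1
  r1 --1--> r0
  r0 --0--> r2
  r2 --1--> r1
  r1 --1--> r0
Final state: r0
Accept states: {r0}
Yes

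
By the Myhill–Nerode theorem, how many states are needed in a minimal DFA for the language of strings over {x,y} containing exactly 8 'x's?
By Myhill–Nerode, count the distinguishable equivalence classes: 10 classes — having seen 0, 1, …, 8, or >8 copies of 'x'; the count-8 class is the only accepting one and >8 is dead.
10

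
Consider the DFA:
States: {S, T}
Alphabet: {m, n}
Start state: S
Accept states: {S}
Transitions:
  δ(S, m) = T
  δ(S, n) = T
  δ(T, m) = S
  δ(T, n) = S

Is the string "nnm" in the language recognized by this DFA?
Processing string "nnm":
  S --n--> T
  T --n--> S
  S --m--> T
Final state: T
Accept states: {S}
No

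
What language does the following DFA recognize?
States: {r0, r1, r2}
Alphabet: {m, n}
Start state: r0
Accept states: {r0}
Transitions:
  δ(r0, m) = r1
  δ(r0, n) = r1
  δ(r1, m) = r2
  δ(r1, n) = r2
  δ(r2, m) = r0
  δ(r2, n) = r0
Testing a few strings:
  'nn' → reject
  'mnnn' → reject
  'nm' → reject
  'n' → reject
State roles: r0=length ≡ 0 (mod 3); r1=length ≡ 1 (mod 3); r2=length ≡ 2 (mod 3)
All strings over {m,n} whose length is a multiple of 3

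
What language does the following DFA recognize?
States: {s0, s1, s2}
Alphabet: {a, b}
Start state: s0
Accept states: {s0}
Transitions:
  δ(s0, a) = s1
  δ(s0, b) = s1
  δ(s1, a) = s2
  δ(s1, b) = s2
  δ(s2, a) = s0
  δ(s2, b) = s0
Testing a few strings:
  'baa' → accept
  'b' → reject
  'abaa' → reject
  'abab' → reject
State roles: s0=length ≡ 0 (mod 3); s1=length ≡ 1 (mod 3); s2=length ≡ 2 (mod 3)
All strings over {a,b} whose length is a multiple of 3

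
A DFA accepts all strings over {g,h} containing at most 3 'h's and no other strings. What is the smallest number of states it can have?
By Myhill–Nerode, count the distinguishable equivalence classes: 5 classes — having seen 0, 1, …, 3, or >3 copies of 'h'; counts 0 through 3 are accepting and >3 is dead.
5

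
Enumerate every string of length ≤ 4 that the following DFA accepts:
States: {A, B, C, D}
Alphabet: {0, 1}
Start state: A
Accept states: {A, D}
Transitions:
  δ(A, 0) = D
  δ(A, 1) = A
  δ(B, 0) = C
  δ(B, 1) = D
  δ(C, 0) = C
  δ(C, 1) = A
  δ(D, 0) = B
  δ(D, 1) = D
ε, 0, 1, 01, 10, 11, 001, 011, 101, 110, 111, 0001, 0011, 0101, 0111, 1001, 1011, 1101, 1110, 1111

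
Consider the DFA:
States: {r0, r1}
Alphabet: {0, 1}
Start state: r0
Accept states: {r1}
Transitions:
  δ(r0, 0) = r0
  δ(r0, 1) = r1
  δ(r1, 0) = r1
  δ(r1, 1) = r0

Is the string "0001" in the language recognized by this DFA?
Processing string "0001":
  r0 --0--> r0
  r0 --0--> r0
  r0 --0--> r0
  r0 --1--> r1
Final state: r1
Accept states: {r1}
Yes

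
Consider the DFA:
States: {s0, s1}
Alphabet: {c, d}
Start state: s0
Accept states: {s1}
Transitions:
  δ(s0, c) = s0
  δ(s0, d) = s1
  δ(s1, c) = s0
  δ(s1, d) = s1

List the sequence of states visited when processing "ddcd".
read 'd': s0 → s1
  read 'd': s1 → s1
  read 'c': s1 → s0
  read 'd': s0 → s1
s0 -> s1 -> s1 -> s0 -> s1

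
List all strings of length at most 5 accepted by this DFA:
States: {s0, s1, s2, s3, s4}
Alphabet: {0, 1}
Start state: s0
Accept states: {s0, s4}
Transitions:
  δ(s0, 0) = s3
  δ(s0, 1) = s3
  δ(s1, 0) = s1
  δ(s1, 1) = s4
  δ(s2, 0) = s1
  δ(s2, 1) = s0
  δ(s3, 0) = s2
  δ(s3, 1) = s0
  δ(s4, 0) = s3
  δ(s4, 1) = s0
ε, 01, 11, 001, 101, 0001, 0101, 0111, 1001, 1101, 1111, 00001, 00011, 00101, 00111, 01001, 01101, 10001, 10011, 10101, 10111, 11001, 11101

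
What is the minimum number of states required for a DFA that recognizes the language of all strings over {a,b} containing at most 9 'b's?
By Myhill–Nerode, count the distinguishable equivalence classes: 11 classes — having seen 0, 1, …, 9, or >9 copies of 'b'; counts 0 through 9 are accepting and >9 is dead.
11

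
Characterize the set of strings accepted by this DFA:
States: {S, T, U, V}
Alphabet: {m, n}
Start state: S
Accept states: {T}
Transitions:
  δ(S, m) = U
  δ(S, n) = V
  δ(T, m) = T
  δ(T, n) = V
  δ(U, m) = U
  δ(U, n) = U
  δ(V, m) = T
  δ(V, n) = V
Testing a few strings:
  'mmm' → reject
  'nmnm' → accept
  'mmnm' → reject
  'nm' → accept
State roles: S=no input read; T=started with n, last symbol m; U=started with m (dead); V=started with n, last symbol n
All strings over {m,n} that start with n and end with m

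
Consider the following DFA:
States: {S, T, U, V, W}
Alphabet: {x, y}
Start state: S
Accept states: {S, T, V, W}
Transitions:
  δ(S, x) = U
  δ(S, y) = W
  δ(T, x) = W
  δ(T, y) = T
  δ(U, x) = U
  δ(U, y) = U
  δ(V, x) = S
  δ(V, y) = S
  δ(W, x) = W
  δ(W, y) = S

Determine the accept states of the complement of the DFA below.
Complement accept states = All states \ Original accept states
= {S, T, U, V, W} \ {S, T, V, W}
{U}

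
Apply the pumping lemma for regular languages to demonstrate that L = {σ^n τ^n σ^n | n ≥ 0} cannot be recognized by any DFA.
Assume L is regular with pumping length p. Idea: pumping the first σ-block unbalances it against the other two.
Choose s = σ^p τ^p σ^p ∈ L (|s| = 3p ≥ p). By the pumping lemma, s = xyz with |xy| ≤ p, |y| > 0, so y = σ^k with k ≥ 1, inside the first σ-block. Then xy²z = σ^(p+k) τ^p σ^p. The first block has length p+k ≠ p, so the three block lengths are no longer equal and xy²z ∉ L.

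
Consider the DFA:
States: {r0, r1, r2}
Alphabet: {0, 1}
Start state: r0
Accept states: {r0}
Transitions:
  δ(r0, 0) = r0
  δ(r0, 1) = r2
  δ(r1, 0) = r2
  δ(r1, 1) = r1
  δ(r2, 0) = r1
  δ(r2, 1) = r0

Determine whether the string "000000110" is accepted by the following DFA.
Processing string "000000110":
  r0 --0--> r0
  r0 --0--> r0
  r0 --0--> r0
  r0 --0--> r0
  r0 --0--> r0
  r0 --0--> r0
  r0 --1--> r2
  r2 --1--> r0
  r0 --0--> r0
Final state: r0
Accept states: {r0}
Yes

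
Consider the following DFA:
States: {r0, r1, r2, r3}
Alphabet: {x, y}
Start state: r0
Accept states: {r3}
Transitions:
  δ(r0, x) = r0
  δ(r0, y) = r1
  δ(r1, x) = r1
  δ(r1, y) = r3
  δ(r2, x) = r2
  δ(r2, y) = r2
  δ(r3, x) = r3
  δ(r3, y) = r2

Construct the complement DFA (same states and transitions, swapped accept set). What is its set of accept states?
Complement accept states = All states \ Original accept states
= {r0, r1, r2, r3} \ {r3}
{r0, r1, r2}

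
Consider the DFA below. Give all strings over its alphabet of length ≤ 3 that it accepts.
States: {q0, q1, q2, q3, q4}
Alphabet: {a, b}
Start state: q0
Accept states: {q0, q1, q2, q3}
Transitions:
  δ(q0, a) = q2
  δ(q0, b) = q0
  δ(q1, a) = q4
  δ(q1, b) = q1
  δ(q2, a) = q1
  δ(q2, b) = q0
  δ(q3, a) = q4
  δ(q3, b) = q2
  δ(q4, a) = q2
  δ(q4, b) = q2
ε, a, b, aa, ab, ba, bb, aab, aba, abb, baa, bab, bba, bbb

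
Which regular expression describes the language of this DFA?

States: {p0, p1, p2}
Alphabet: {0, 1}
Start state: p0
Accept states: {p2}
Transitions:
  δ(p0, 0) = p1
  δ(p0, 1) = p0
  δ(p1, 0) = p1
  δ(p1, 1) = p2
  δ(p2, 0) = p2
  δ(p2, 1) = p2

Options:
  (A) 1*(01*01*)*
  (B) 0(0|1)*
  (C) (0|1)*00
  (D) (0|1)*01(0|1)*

Check each option against the DFA on short strings; one disagreement eliminates an option:
  (A) 1*(01*01*)*: on ε the DFA stays in p0 and rejects (p0 ∉ Accept), but the regex matches it → eliminate
  (B) 0(0|1)*: on '0' the DFA goes p0 → p1 and rejects (p1 ∉ Accept), but the regex matches it → eliminate
  (C) (0|1)*00: on '00' the DFA goes p0 → p1 → p1 and rejects (p1 ∉ Accept), but the regex matches it → eliminate
  (D) (0|1)*01(0|1)*: agrees with the DFA on every string of length ≤ 6
Only (D) is consistent with the DFA.
(D) (0|1)*01(0|1)*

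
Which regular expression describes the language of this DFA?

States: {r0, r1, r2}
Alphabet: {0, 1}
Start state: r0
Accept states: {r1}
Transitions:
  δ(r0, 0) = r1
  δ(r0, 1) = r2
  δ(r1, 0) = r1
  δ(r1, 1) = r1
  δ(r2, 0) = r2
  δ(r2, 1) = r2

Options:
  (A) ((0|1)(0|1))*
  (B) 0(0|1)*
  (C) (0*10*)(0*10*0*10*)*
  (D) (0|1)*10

Check each option against the DFA on short strings; one disagreement eliminates an option:
  (A) ((0|1)(0|1))*: on ε the DFA stays in r0 and rejects (r0 ∉ Accept), but the regex matches it → eliminate
  (B) 0(0|1)*: agrees with the DFA on every string of length ≤ 6
  (C) (0*10*)(0*10*0*10*)*: on '0' the DFA goes r0 → r1 and accepts (r1 ∈ Accept), but the regex does not match it → eliminate
  (D) (0|1)*10: on '0' the DFA goes r0 → r1 and accepts (r1 ∈ Accept), but the regex does not match it → eliminate
Only (B) is consistent with the DFA.
(B) 0(0|1)*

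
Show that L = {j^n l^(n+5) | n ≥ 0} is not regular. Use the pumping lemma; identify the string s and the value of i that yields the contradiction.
Assume L is regular with pumping length p. Idea: pumping the j-block breaks the fixed offset of 5.
Choose s = j^p l^(p+5) ∈ L. By the pumping lemma, s = xyz with |xy| ≤ p, |y| > 0, so y = j^k with k ≥ 1. Then xy²z = j^(p+k) l^(p+5). For this to be in L we would need p+5 = (p+k)+5, i.e. k = 0, contradicting k ≥ 1. So xy²z ∉ L.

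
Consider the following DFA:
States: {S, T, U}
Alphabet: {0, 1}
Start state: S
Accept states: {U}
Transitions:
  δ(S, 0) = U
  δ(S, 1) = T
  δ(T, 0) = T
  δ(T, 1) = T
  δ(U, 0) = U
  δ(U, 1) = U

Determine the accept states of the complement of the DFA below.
Complement accept states = All states \ Original accept states
= {S, T, U} \ {U}
{S, T}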